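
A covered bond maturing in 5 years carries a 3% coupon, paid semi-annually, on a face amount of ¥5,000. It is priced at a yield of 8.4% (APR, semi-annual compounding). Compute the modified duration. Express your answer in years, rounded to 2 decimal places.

Periodic yield y = 0.042. First find Macaulay duration:
  t   CF        PV=CF/(1+0.042)^t    t·PV
  1        75.00        71.9770        71.9770
  2        75.00        69.0758       138.1516
  3        75.00        66.2915       198.8746
  4        75.00        63.6195       254.4781
  5        75.00        61.0552       305.2760
  6        75.00        58.5942       351.5655
  7        75.00        56.2325       393.6274
  8        75.00        53.9659       431.7273
  9        75.00        51.7907       466.1163
  10    5,075.00     3,363.2477    33,632.4772
  Σ                  3,915.8501    36,244.2709
P = 3,915.8501; Macaulay duration = 36,244.2709 / 3,915.8501 = 9.25579 half-year periods = 4.62789 years.
Modified duration = D_Mac / (1 + y) = 4.62789 / 1.042 = 4.44136 years.

4.44 years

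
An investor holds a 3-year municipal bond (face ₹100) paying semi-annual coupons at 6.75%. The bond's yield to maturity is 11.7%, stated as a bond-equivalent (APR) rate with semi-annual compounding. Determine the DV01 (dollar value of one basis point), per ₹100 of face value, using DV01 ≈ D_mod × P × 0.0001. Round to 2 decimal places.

Periodic yield y = 0.0585.
  t   CF        PV=CF/(1+0.0585)^t    t·PV
  1        3.375         3.1885         3.1885
  2        3.375         3.0123         6.0245
  3        3.375         2.8458         8.5373
  4        3.375         2.6885        10.7540
  5        3.375         2.5399        12.6996
  6      103.375        73.4971       440.9827
  Σ                     87.7721       482.1867
P = 87.7721; D_Mac = 5.49362 half-year periods = 2.74681 yrs; D_mod = 2.59500 yrs.
DV01 ≈ 2.59500 × 87.7721 × 0.0001 = 0.022777.

₹0.02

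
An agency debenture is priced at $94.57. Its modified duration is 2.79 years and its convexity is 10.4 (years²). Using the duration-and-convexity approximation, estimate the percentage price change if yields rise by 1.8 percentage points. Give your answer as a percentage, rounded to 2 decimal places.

Duration effect: -D_mod·Δy = -2.79 × (+0.018) = -0.050220
Convexity effect: ½·C·(Δy)² = 0.5 × 10.4 × (0.018)² = +0.0016848
ΔP/P ≈ -0.050220 + 0.0016848 = -0.0485352
= -4.85352%.

-4.85%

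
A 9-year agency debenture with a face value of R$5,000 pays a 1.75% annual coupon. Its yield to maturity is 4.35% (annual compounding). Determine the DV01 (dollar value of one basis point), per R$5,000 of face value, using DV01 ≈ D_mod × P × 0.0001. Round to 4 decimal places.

Periodic yield y = 0.0435.
  t   CF        PV=CF/(1+0.0435)^t    t·PV
  1        87.50        83.8524        83.8524
  2        87.50        80.3569       160.7138
  3        87.50        77.0071       231.0213
  4        87.50        73.7969       295.1877
  5        87.50        70.7206       353.6029
  6        87.50        67.7725       406.6348
  7        87.50        64.9473       454.6309
  8        87.50        62.2398       497.9187
  9     5,087.50     3,467.9461    31,211.5151
  Σ                  4,048.6396    33,695.0775
P = 4,048.6396; D_Mac = 8.32257 yrs; D_mod = 7.97563 yrs.
DV01 ≈ 7.97563 × 4,048.6396 × 0.0001 = 3.229044.

R$3.2290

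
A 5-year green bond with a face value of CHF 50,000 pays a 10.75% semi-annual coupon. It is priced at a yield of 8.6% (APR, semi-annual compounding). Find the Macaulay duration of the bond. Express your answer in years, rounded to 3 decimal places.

Periodic yield y = 0.043. Discount each cash flow and weight by its period:
  t   CF        PV=CF/(1+0.043)^t    t·PV
  1     2,687.50     2,576.7018     2,576.7018
  2     2,687.50     2,470.4715     4,940.9431
  3     2,687.50     2,368.6208     7,105.8625
  4     2,687.50     2,270.9692     9,083.8767
  5     2,687.50     2,177.3434    10,886.7170
  6     2,687.50     2,087.5776    12,525.4654
  7     2,687.50     2,001.5125    14,010.5877
  8     2,687.50     1,918.9957    15,351.9657
  9     2,687.50     1,839.8808    16,558.9276
  10   52,687.50    34,583.1468   345,831.4676
  Σ                 54,295.2202   438,872.5153
Price P = Σ PV = 54,295.2202.
Macaulay duration = Σ(t·PV) / P = 438,872.5153 / 54,295.2202 = 8.08308 half-year periods.
In years: 8.08308 / 2 = 4.04154 years.

4.042 years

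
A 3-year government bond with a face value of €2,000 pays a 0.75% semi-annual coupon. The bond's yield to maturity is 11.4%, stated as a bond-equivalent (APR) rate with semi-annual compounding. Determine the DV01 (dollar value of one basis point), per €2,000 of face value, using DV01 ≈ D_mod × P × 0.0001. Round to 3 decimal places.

€0.413

Periodic yield y = 0.057.
  t   CF        PV=CF/(1+0.057)^t    t·PV
  1         7.50         7.0956         7.0956
  2         7.50         6.7129        13.4258
  3         7.50         6.3509        19.0527
  4         7.50         6.0084        24.0337
  5         7.50         5.6844        28.4221
  6     2,007.50     1,439.4800     8,636.8799
  Σ                  1,471.3322     8,728.9099
P = 1,471.3322; D_Mac = 5.93266 half-year periods = 2.96633 yrs; D_mod = 2.80637 yrs.
DV01 ≈ 2.80637 × 1,471.3322 × 0.0001 = 0.412910.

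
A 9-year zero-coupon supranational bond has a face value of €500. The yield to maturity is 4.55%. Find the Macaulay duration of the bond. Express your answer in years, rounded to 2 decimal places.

9.00 years

A zero-coupon bond has a single cash flow at maturity, so its Macaulay duration equals its maturity: 9 years.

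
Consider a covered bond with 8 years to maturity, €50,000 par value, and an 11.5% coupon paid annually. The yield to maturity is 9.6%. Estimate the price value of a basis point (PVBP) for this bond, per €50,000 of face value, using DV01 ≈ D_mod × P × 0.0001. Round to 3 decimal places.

Periodic yield y = 0.096.
  t   CF        PV=CF/(1+0.096)^t    t·PV
  1     5,750.00     5,246.3504     5,246.3504
  2     5,750.00     4,786.8160     9,573.6321
  3     5,750.00     4,367.5329    13,102.5986
  4     5,750.00     3,984.9752    15,939.9010
  5     5,750.00     3,635.9263    18,179.6316
  6     5,750.00     3,317.4510    19,904.7061
  7     5,750.00     3,026.8714    21,188.0996
  8    55,750.00    26,776.9087   214,215.2700
  Σ                 55,142.8320   317,350.1893
P = 55,142.8320; D_Mac = 5.75506 yrs; D_mod = 5.25097 yrs.
DV01 ≈ 5.25097 × 55,142.8320 × 0.0001 = 28.955309.

€28.955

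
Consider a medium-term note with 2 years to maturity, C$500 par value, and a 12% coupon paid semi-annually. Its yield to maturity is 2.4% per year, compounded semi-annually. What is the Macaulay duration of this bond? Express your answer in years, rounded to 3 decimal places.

1.851 years

Periodic yield y = 0.012. Discount each cash flow and weight by its period:
  t   CF        PV=CF/(1+0.012)^t    t·PV
  1        30.00        29.6443        29.6443
  2        30.00        29.2928        58.5855
  3        30.00        28.9454        86.8362
  4       530.00       505.3053     2,021.2210
  Σ                    593.1877     2,196.2871
Price P = Σ PV = 593.1877.
Macaulay duration = Σ(t·PV) / P = 2,196.2871 / 593.1877 = 3.70252 half-year periods.
In years: 3.70252 / 2 = 1.85126 years.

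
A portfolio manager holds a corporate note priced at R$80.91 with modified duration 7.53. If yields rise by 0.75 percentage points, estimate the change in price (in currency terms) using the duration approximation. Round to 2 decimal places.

Duration approximation: ΔP/P ≈ -D_mod · Δy = -7.53 × (+0.0075) = -0.056475.
ΔP ≈ 80.91 × (-0.056475) = -4.56939225.

-R$4.57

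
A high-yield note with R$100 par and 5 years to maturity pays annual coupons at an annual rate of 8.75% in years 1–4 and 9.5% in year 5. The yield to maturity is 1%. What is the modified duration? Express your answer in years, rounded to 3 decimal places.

4.337 years

Periodic yield y = 0.01. First find Macaulay duration:
  t   CF        PV=CF/(1+0.01)^t    t·PV
  1         8.75         8.6634         8.6634
  2         8.75         8.5776        17.1552
  3         8.75         8.4927        25.4780
  4         8.75         8.4086        33.6343
  5       109.50       104.1855       520.9275
  Σ                    138.3277       605.8583
P = 138.3277; Macaulay duration = 605.8583 / 138.3277 = 4.37988 years.
Modified duration = D_Mac / (1 + y) = 4.37988 / 1.01 = 4.33651 years.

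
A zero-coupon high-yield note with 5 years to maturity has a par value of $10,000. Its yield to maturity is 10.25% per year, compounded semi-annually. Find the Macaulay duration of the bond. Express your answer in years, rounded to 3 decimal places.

5.000 years

A zero-coupon bond has a single cash flow at maturity, so its Macaulay duration equals its maturity: 5 years.
(Equivalently: 10 semi-annual periods ÷ 2 = 5 years.)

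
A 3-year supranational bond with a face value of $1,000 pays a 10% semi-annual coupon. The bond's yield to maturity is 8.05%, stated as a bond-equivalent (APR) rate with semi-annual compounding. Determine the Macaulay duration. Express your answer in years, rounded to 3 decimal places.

2.674 years

Periodic yield y = 0.04025. Discount each cash flow and weight by its period:
  t   CF        PV=CF/(1+0.04025)^t    t·PV
  1        50.00        48.0654        48.0654
  2        50.00        46.2056        92.4112
  3        50.00        44.4178       133.2533
  4        50.00        42.6991       170.7966
  5        50.00        41.0470       205.2350
  6     1,050.00       828.6344     4,971.8063
  Σ                  1,051.0693     5,621.5678
Price P = Σ PV = 1,051.0693.
Macaulay duration = Σ(t·PV) / P = 5,621.5678 / 1,051.0693 = 5.34843 half-year periods.
In years: 5.34843 / 2 = 2.67421 years.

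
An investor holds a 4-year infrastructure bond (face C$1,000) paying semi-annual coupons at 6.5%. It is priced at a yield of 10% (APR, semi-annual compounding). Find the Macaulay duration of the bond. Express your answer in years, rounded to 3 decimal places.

Periodic yield y = 0.05. Discount each cash flow and weight by its period:
  t   CF        PV=CF/(1+0.05)^t    t·PV
  1        32.50        30.9524        30.9524
  2        32.50        29.4785        58.9569
  3        32.50        28.0747        84.2242
  4        32.50        26.7378       106.9513
  5        32.50        25.4646       127.3230
  6        32.50        24.2520       145.5120
  7        32.50        23.0971       161.6800
  8     1,032.50       698.8366     5,590.6931
  Σ                    886.8938     6,306.2929
Price P = Σ PV = 886.8938.
Macaulay duration = Σ(t·PV) / P = 6,306.2929 / 886.8938 = 7.11054 half-year periods.
In years: 7.11054 / 2 = 3.55527 years.

3.555 years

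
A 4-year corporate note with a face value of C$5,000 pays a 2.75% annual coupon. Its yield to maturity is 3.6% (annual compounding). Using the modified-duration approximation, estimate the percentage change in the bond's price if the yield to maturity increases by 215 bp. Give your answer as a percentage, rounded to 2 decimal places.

-7.97%

Periodic yield y = 0.036. Modified duration first:
  t   CF        PV=CF/(1+0.036)^t    t·PV
  1       137.50       132.7220       132.7220
  2       137.50       128.1100       256.2201
  3       137.50       123.6583       370.9750
  4     5,137.50     4,459.7736    17,839.0944
  Σ                  4,844.2640    18,599.0116
P = 4,844.2640; D_Mac = 3.83939 yrs; D_mod = 3.83939/(1+0.036) = 3.70597 yrs.
ΔP/P ≈ -D_mod · Δy = -3.70597 × (+0.0215) = -0.079678 = -7.9678%.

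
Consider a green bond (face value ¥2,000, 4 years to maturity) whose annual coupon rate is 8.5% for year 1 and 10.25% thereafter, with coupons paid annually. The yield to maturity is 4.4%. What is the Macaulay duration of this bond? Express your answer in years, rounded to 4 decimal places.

Periodic yield y = 0.044. Discount each cash flow and weight by its year:
  t   CF        PV=CF/(1+0.044)^t    t·PV
  1       170.00       162.8352       162.8352
  2       205.00       188.0844       376.1689
  3       205.00       180.1575       540.4725
  4     2,205.00     1,856.1223     7,424.4894
  Σ                  2,387.1995     8,503.9660
Price P = Σ PV = 2,387.1995.
Macaulay duration = Σ(t·PV) / P = 8,503.9660 / 2,387.1995 = 3.56232 years.

3.5623 years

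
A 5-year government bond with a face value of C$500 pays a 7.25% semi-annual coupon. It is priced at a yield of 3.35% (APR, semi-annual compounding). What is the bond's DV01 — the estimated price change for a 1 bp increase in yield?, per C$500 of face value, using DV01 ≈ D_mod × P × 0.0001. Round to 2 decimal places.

Periodic yield y = 0.01675.
  t   CF        PV=CF/(1+0.01675)^t    t·PV
  1       18.125        17.8264        17.8264
  2       18.125        17.5327        35.0655
  3       18.125        17.2439        51.7317
  4       18.125        16.9598        67.8393
  5       18.125        16.6804        83.4021
  6       18.125        16.4056        98.4338
  7       18.125        16.1354       112.9475
  8       18.125        15.8695       126.9564
  9       18.125        15.6081       140.4730
  10     518.125       438.8264     4,388.2639
  Σ                    589.0883     5,122.9396
P = 589.0883; D_Mac = 8.69639 half-year periods = 4.34819 yrs; D_mod = 4.27656 yrs.
DV01 ≈ 4.27656 × 589.0883 × 0.0001 = 0.251927.

C$0.25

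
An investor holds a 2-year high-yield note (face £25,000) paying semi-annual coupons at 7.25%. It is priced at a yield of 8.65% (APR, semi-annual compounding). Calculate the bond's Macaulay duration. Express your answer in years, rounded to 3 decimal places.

1.896 years

Periodic yield y = 0.04325. Discount each cash flow and weight by its period:
  t   CF        PV=CF/(1+0.04325)^t    t·PV
  1       906.25       868.6796       868.6796
  2       906.25       832.6668     1,665.3335
  3       906.25       798.1469     2,394.4407
  4    25,906.25    21,870.1106    87,480.4423
  Σ                 24,369.6039    92,408.8962
Price P = Σ PV = 24,369.6039.
Macaulay duration = Σ(t·PV) / P = 92,408.8962 / 24,369.6039 = 3.79197 half-year periods.
In years: 3.79197 / 2 = 1.89599 years.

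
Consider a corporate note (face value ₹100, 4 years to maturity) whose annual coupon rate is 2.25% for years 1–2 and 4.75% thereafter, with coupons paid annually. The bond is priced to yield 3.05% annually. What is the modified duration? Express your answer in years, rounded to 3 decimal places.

3.737 years

Periodic yield y = 0.0305. First find Macaulay duration:
  t   CF        PV=CF/(1+0.0305)^t    t·PV
  1         2.25         2.1834         2.1834
  2         2.25         2.1188         4.2376
  3         4.75         4.3406        13.0218
  4       104.75        92.8885       371.5541
  Σ                    101.5313       390.9969
P = 101.5313; Macaulay duration = 390.9969 / 101.5313 = 3.85100 years.
Modified duration = D_Mac / (1 + y) = 3.85100 / 1.0305 = 3.73702 years.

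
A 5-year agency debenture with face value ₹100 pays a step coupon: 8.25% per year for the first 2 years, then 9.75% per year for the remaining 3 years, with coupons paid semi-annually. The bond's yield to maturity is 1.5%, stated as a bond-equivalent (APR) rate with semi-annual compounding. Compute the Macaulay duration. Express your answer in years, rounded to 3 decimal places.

4.300 years

Periodic yield y = 0.0075. Discount each cash flow and weight by its period:
  t   CF        PV=CF/(1+0.0075)^t    t·PV
  1        4.125         4.0943         4.0943
  2        4.125         4.0638         8.1276
  3        4.125         4.0336        12.1007
  4        4.125         4.0035        16.0141
  5        4.875         4.6962        23.4811
  6        4.875         4.6613        27.9676
  7        4.875         4.6266        32.3860
  8        4.875         4.5921        36.7370
  9        4.875         4.5579        41.0215
  10     104.875        97.3243       973.2433
  Σ                    136.6537     1,175.1734
Price P = Σ PV = 136.6537.
Macaulay duration = Σ(t·PV) / P = 1,175.1734 / 136.6537 = 8.59965 half-year periods.
In years: 8.59965 / 2 = 4.29982 years.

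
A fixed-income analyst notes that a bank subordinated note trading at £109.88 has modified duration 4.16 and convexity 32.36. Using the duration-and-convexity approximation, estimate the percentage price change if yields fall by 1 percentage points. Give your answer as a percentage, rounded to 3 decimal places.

+4.322%

Duration effect: -D_mod·Δy = -4.16 × (-0.01) = +0.041600
Convexity effect: ½·C·(Δy)² = 0.5 × 32.36 × (-0.01)² = +0.0016180
ΔP/P ≈ +0.041600 + 0.0016180 = +0.043218
= +4.3218%.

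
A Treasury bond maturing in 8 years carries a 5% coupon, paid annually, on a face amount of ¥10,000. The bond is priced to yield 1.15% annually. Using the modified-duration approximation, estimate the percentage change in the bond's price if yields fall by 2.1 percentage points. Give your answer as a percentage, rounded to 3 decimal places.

+14.436%

Periodic yield y = 0.0115. Modified duration first:
  t   CF        PV=CF/(1+0.0115)^t    t·PV
  1       500.00       494.3154       494.3154
  2       500.00       488.6954       977.3908
  3       500.00       483.1393     1,449.4178
  4       500.00       477.6463     1,910.5854
  5       500.00       472.2159     2,361.0793
  6       500.00       466.8471     2,801.0827
  7       500.00       461.5394     3,230.7759
  8    10,500.00     9,582.1332    76,657.0653
  Σ                 12,926.5319    89,881.7126
P = 12,926.5319; D_Mac = 6.95327 yrs; D_mod = 6.95327/(1+0.0115) = 6.87422 yrs.
ΔP/P ≈ -D_mod · Δy = -6.87422 × (-0.021) = +0.144359 = +14.4359%.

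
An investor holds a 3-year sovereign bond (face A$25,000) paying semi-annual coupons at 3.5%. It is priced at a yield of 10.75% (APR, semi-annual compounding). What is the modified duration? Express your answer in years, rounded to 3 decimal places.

2.712 years

Periodic yield y = 0.05375. First find Macaulay duration:
  t   CF        PV=CF/(1+0.05375)^t    t·PV
  1       437.50       415.1839       415.1839
  2       437.50       394.0060       788.0121
  3       437.50       373.9085     1,121.7254
  4       437.50       354.8360     1,419.3441
  5       437.50       336.7364     1,683.6822
  6    25,437.50    18,580.1365   111,480.8191
  Σ                 20,454.8074   116,908.7668
P = 20,454.8074; Macaulay duration = 116,908.7668 / 20,454.8074 = 5.71547 half-year periods = 2.85773 years.
Modified duration = D_Mac / (1 + y) = 2.85773 / 1.05375 = 2.71197 years.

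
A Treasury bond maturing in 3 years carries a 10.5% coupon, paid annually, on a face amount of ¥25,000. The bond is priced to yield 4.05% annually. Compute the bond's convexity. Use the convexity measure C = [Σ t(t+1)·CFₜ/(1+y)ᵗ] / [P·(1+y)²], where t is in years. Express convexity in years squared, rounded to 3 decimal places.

9.837

With y = 0.0405:
  t   CF        PV=CF/(1+0.0405)^t    t·PV        t(t+1)·PV
  1     2,625.00     2,522.8256     2,522.8256       5,045.6511
  2     2,625.00     2,424.6281     4,849.2563      14,547.7688
  3    27,625.00    24,523.1375    73,569.4125     294,277.6499
  Σ                 29,470.5912    80,941.4943     313,871.0698
P = 29,470.5912.
Convexity = Σ t(t+1)·PV / [P·(1+y)²] = 313,871.0698 / (29,470.5912 × 1.082640) = 9.83735.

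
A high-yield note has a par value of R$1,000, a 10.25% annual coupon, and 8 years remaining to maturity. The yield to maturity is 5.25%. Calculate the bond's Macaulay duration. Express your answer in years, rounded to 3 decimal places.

Periodic yield y = 0.0525. Discount each cash flow and weight by its year:
  t   CF        PV=CF/(1+0.0525)^t    t·PV
  1       102.50        97.3872        97.3872
  2       102.50        92.5294       185.0588
  3       102.50        87.9139       263.7417
  4       102.50        83.5286       334.1146
  5       102.50        79.3621       396.8107
  6       102.50        75.4035       452.4207
  7       102.50        71.6422       501.4957
  8     1,102.50       732.1529     5,857.2229
  Σ                  1,319.9198     8,088.2521
Price P = Σ PV = 1,319.9198.
Macaulay duration = Σ(t·PV) / P = 8,088.2521 / 1,319.9198 = 6.12784 years.

6.128 years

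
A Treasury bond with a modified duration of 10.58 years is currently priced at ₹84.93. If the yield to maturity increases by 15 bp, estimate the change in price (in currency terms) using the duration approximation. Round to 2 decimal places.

-₹1.35

Duration approximation: ΔP/P ≈ -D_mod · Δy = -10.58 × (+0.0015) = -0.015870.
ΔP ≈ 84.93 × (-0.015870) = -1.3478391.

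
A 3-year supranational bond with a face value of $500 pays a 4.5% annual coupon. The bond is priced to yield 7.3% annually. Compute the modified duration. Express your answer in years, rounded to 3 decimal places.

Periodic yield y = 0.073. First find Macaulay duration:
  t   CF        PV=CF/(1+0.073)^t    t·PV
  1        22.50        20.9692        20.9692
  2        22.50        19.5426        39.0853
  3       522.50       422.9481     1,268.8444
  Σ                    463.4600     1,328.8990
P = 463.4600; Macaulay duration = 1,328.8990 / 463.4600 = 2.86734 years.
Modified duration = D_Mac / (1 + y) = 2.86734 / 1.073 = 2.67227 years.

2.672 years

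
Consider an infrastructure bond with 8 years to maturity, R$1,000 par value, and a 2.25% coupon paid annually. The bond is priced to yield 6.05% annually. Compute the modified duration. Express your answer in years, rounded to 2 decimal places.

6.89 years

Periodic yield y = 0.0605. First find Macaulay duration:
  t   CF        PV=CF/(1+0.0605)^t    t·PV
  1        22.50        21.2164        21.2164
  2        22.50        20.0060        40.0121
  3        22.50        18.8647        56.5942
  4        22.50        17.7885        71.1541
  5        22.50        16.7737        83.8686
  6        22.50        15.8168        94.9008
  7        22.50        14.9145       104.4013
  8     1,022.50       639.1134     5,112.9073
  Σ                    764.4941     5,585.0547
P = 764.4941; Macaulay duration = 5,585.0547 / 764.4941 = 7.30556 years.
Modified duration = D_Mac / (1 + y) = 7.30556 / 1.0605 = 6.88878 years.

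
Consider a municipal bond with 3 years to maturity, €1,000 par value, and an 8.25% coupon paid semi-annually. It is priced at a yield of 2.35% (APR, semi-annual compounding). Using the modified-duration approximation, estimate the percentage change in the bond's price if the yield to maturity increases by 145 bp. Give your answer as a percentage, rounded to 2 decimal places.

-3.93%

Periodic yield y = 0.01175. Modified duration first:
  t   CF        PV=CF/(1+0.01175)^t    t·PV
  1        41.25        40.7709        40.7709
  2        41.25        40.2974        80.5949
  3        41.25        39.8295       119.4884
  4        41.25        39.3669       157.4676
  5        41.25        38.9097       194.5485
  6     1,041.25       970.7686     5,824.6118
  Σ                  1,169.9431     6,417.4821
P = 1,169.9431; D_Mac = 5.48529 half-year periods = 2.74265 yrs; D_mod = 2.74265/(1+0.01175) = 2.71080 yrs.
ΔP/P ≈ -D_mod · Δy = -2.71080 × (+0.0145) = -0.039307 = -3.9307%.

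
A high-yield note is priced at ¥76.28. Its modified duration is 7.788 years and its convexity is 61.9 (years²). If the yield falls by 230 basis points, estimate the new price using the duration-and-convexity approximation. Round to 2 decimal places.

¥91.19

Duration effect: -D_mod·Δy = -7.788 × (-0.023) = +0.179124
Convexity effect: ½·C·(Δy)² = 0.5 × 61.9 × (-0.023)² = +0.01637255
ΔP/P ≈ +0.179124 + 0.01637255 = +0.19549655
New price ≈ 76.28 × (1 + 0.19549655) = 91.192476834.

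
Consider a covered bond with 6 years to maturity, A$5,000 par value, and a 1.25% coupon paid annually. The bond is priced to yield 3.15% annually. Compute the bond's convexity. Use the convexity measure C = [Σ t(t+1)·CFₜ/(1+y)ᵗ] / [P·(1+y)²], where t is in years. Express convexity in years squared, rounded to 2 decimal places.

With y = 0.0315:
  t   CF        PV=CF/(1+0.0315)^t    t·PV        t(t+1)·PV
  1        62.50        60.5914        60.5914         121.1827
  2        62.50        58.7410       117.4821         352.4462
  3        62.50        56.9472       170.8416         683.3663
  4        62.50        55.2081       220.8325       1,104.1627
  5        62.50        53.5222       267.6109       1,605.6656
  6     5,062.50     4,202.9057    25,217.4340     176,522.0380
  Σ                  4,487.9156    26,054.7925     180,388.8616
P = 4,487.9156.
Convexity = Σ t(t+1)·PV / [P·(1+y)²] = 180,388.8616 / (4,487.9156 × 1.063992) = 37.77692.

37.78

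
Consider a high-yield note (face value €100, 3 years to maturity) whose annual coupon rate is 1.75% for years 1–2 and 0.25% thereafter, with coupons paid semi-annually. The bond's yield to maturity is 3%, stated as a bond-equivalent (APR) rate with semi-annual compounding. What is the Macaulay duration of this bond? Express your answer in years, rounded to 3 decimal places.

Periodic yield y = 0.015. Discount each cash flow and weight by its period:
  t   CF        PV=CF/(1+0.015)^t    t·PV
  1        0.875         0.8621         0.8621
  2        0.875         0.8493         1.6987
  3        0.875         0.8368         2.5103
  4        0.875         0.8244         3.2976
  5        0.125         0.1160         0.5802
  6      100.125        91.5685       549.4112
  Σ                     95.0572       558.3601
Price P = Σ PV = 95.0572.
Macaulay duration = Σ(t·PV) / P = 558.3601 / 95.0572 = 5.87394 half-year periods.
In years: 5.87394 / 2 = 2.93697 years.

2.937 years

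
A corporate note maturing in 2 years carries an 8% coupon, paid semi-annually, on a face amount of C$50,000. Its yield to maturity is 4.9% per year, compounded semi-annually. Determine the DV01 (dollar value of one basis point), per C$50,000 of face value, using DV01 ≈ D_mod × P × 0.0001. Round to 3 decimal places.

Periodic yield y = 0.0245.
  t   CF        PV=CF/(1+0.0245)^t    t·PV
  1     2,000.00     1,952.1718     1,952.1718
  2     2,000.00     1,905.4874     3,810.9747
  3     2,000.00     1,859.9193     5,579.7580
  4    52,000.00    47,201.4666   188,805.8663
  Σ                 52,919.0451   200,148.7708
P = 52,919.0451; D_Mac = 3.78217 half-year periods = 1.89108 yrs; D_mod = 1.84586 yrs.
DV01 ≈ 1.84586 × 52,919.0451 × 0.0001 = 9.768120.

C$9.768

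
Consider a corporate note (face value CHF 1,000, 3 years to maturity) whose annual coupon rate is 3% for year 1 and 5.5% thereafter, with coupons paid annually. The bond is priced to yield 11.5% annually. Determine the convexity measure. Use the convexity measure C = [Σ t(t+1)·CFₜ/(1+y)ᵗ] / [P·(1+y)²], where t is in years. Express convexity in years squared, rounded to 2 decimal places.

9.14

With y = 0.115:
  t   CF        PV=CF/(1+0.115)^t    t·PV        t(t+1)·PV
  1        30.00        26.9058        26.9058          53.8117
  2        55.00        44.2398        88.4796         265.4387
  3     1,055.00       761.0757     2,283.2271       9,132.9084
  Σ                    832.2213     2,398.6125       9,452.1588
P = 832.2213.
Convexity = Σ t(t+1)·PV / [P·(1+y)²] = 9,452.1588 / (832.2213 × 1.243225) = 9.13571.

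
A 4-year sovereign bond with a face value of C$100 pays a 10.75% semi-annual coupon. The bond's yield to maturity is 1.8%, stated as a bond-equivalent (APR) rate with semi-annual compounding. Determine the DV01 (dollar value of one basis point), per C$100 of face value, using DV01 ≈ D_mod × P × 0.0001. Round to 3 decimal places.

Periodic yield y = 0.009.
  t   CF        PV=CF/(1+0.009)^t    t·PV
  1        5.375         5.3271         5.3271
  2        5.375         5.2795        10.5591
  3        5.375         5.2324        15.6973
  4        5.375         5.1858        20.7431
  5        5.375         5.1395        25.6976
  6        5.375         5.0937        30.5621
  7        5.375         5.0482        35.3377
  8      105.375        98.0863       784.6902
  Σ                    134.3925       928.6142
P = 134.3925; D_Mac = 6.90972 half-year periods = 3.45486 yrs; D_mod = 3.42404 yrs.
DV01 ≈ 3.42404 × 134.3925 × 0.0001 = 0.046017.

C$0.046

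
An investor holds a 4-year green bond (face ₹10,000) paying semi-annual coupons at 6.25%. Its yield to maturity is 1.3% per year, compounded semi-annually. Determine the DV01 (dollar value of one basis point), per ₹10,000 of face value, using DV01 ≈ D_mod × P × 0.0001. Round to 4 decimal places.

₹4.3122

Periodic yield y = 0.0065.
  t   CF        PV=CF/(1+0.0065)^t    t·PV
  1       312.50       310.4819       310.4819
  2       312.50       308.4768       616.9535
  3       312.50       306.4846       919.4539
  4       312.50       304.5053     1,218.0213
  5       312.50       302.5388     1,512.6942
  6       312.50       300.5850     1,803.5102
  7       312.50       298.6438     2,090.5069
  8    10,312.50     9,791.6014    78,332.8116
  Σ                 11,923.3177    86,804.4334
P = 11,923.3177; D_Mac = 7.28022 half-year periods = 3.64011 yrs; D_mod = 3.61660 yrs.
DV01 ≈ 3.61660 × 11,923.3177 × 0.0001 = 4.312192.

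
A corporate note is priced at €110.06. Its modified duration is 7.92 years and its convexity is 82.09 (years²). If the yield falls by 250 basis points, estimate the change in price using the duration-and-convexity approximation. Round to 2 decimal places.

+€24.62

Duration effect: -D_mod·Δy = -7.92 × (-0.025) = +0.198000
Convexity effect: ½·C·(Δy)² = 0.5 × 82.09 × (-0.025)² = +0.025653125
ΔP/P ≈ +0.198000 + 0.025653125 = +0.223653125
ΔP ≈ 110.06 × (+0.223653125) = +24.6152629375.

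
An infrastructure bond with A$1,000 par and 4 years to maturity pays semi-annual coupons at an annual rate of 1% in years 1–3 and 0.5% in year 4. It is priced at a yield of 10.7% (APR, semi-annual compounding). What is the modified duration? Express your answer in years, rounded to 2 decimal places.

Periodic yield y = 0.0535. First find Macaulay duration:
  t   CF        PV=CF/(1+0.0535)^t    t·PV
  1         5.00         4.7461         4.7461
  2         5.00         4.5051         9.0101
  3         5.00         4.2763        12.8288
  4         5.00         4.0591        16.2365
  5         5.00         3.8530        19.2649
  6         5.00         3.6573        21.9439
  7         2.50         1.7358        12.1506
  8     1,002.50       660.7057     5,285.6457
  Σ                    687.5384     5,381.8266
P = 687.5384; Macaulay duration = 5,381.8266 / 687.5384 = 7.82767 half-year periods = 3.91384 years.
Modified duration = D_Mac / (1 + y) = 3.91384 / 1.0535 = 3.71508 years.

3.72 years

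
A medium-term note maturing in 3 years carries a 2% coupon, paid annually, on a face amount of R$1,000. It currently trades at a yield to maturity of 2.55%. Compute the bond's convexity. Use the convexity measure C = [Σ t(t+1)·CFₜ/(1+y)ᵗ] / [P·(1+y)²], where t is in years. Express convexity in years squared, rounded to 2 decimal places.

With y = 0.0255:
  t   CF        PV=CF/(1+0.0255)^t    t·PV        t(t+1)·PV
  1        20.00        19.5027        19.5027          39.0054
  2        20.00        19.0177        38.0355         114.1064
  3     1,020.00       945.7866     2,837.3599      11,349.4398
  Σ                    984.3071     2,894.8981      11,502.5515
P = 984.3071.
Convexity = Σ t(t+1)·PV / [P·(1+y)²] = 11,502.5515 / (984.3071 × 1.051650) = 11.11200.

11.11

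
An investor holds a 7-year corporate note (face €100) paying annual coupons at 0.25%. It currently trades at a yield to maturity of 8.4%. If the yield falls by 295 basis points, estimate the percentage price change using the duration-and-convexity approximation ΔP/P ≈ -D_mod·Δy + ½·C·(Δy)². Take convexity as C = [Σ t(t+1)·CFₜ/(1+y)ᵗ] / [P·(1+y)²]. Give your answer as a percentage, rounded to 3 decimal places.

+20.895%

With y = 0.084:
  t   CF        PV=CF/(1+0.084)^t    t·PV        t(t+1)·PV
  1         0.25         0.2306         0.2306           0.4613
  2         0.25         0.2128         0.4255           1.2765
  3         0.25         0.1963         0.5888           2.3552
  4         0.25         0.1811         0.7242           3.6212
  5         0.25         0.1670         0.8351           5.0109
  6         0.25         0.1541         0.9245           6.4716
  7       100.25        57.0006       399.0042       3,192.0334
  Σ                     58.1424       402.7330       3,211.2302
P = 58.1424; D_Mac = 6.92666 yrs; D_mod = 6.38991 yrs; C = 47.00237.
Duration effect: -6.38991 × (-0.0295) = +0.188502
Convexity effect: 0.5 × 47.00237 × (-0.0295)² = +0.0204519
ΔP/P ≈ +0.188502 + 0.0204519 = +0.208954 = +20.8954%.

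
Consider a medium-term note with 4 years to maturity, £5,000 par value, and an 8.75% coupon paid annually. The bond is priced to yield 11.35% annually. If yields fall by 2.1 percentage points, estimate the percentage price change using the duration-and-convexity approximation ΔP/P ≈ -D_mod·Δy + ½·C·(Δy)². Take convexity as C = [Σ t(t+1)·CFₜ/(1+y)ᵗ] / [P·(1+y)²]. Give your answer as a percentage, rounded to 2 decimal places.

With y = 0.1135:
  t   CF        PV=CF/(1+0.1135)^t    t·PV        t(t+1)·PV
  1       437.50       392.9053       392.9053         785.8105
  2       437.50       352.8561       705.7122       2,117.1365
  3       437.50       316.8892       950.6675       3,802.6700
  4     5,437.50     3,537.0271    14,148.1083      70,740.5415
  Σ                  4,599.6776    16,197.3932      77,446.1586
P = 4,599.6776; D_Mac = 3.52142 yrs; D_mod = 3.16248 yrs; C = 13.57976.
Duration effect: -3.16248 × (-0.021) = +0.066412
Convexity effect: 0.5 × 13.57976 × (-0.021)² = +0.0029943
ΔP/P ≈ +0.066412 + 0.0029943 = +0.069406 = +6.9406%.

+6.94%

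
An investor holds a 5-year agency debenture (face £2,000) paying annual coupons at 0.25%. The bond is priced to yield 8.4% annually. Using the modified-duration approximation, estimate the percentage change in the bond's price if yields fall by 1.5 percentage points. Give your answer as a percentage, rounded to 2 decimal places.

Periodic yield y = 0.084. Modified duration first:
  t   CF        PV=CF/(1+0.084)^t    t·PV
  1         5.00         4.6125         4.6125
  2         5.00         4.2551         8.5102
  3         5.00         3.9254        11.7762
  4         5.00         3.6212        14.4848
  5     2,005.00     1,339.5779     6,697.8894
  Σ                  1,355.9921     6,737.2731
P = 1,355.9921; D_Mac = 4.96852 yrs; D_mod = 4.96852/(1+0.084) = 4.58350 yrs.
ΔP/P ≈ -D_mod · Δy = -4.58350 × (-0.015) = +0.068753 = +6.8753%.

+6.88%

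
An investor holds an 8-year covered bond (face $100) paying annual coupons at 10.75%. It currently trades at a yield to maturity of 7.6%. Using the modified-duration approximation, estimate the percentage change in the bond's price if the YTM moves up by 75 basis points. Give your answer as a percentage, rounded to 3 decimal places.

Periodic yield y = 0.076. Modified duration first:
  t   CF        PV=CF/(1+0.076)^t    t·PV
  1        10.75         9.9907         9.9907
  2        10.75         9.2850        18.5701
  3        10.75         8.6292        25.8877
  4        10.75         8.0197        32.0789
  5        10.75         7.4533        37.2664
  6        10.75         6.9268        41.5610
  7        10.75         6.4376        45.0631
  8       110.75        61.6376       493.1006
  Σ                    118.3800       703.5184
P = 118.3800; D_Mac = 5.94288 yrs; D_mod = 5.94288/(1+0.076) = 5.52313 yrs.
ΔP/P ≈ -D_mod · Δy = -5.52313 × (+0.0075) = -0.041423 = -4.1423%.

-4.142%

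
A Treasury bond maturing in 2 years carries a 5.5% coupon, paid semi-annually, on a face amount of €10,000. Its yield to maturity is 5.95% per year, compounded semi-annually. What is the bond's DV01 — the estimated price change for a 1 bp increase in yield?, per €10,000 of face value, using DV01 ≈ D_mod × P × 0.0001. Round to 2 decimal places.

Periodic yield y = 0.02975.
  t   CF        PV=CF/(1+0.02975)^t    t·PV
  1       275.00       267.0551       267.0551
  2       275.00       259.3398       518.6795
  3       275.00       251.8473       755.5419
  4    10,275.00     9,138.0731    36,552.2924
  Σ                  9,916.3153    38,093.5689
P = 9,916.3153; D_Mac = 3.84150 half-year periods = 1.92075 yrs; D_mod = 1.86526 yrs.
DV01 ≈ 1.86526 × 9,916.3153 × 0.0001 = 1.849651.

€1.85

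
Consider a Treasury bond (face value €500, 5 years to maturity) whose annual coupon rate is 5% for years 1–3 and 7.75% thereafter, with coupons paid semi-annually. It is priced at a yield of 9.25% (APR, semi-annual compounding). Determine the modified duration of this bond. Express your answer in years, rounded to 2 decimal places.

Periodic yield y = 0.04625. First find Macaulay duration:
  t   CF        PV=CF/(1+0.04625)^t    t·PV
  1       12.500        11.9474        11.9474
  2       12.500        11.4193        22.8386
  3       12.500        10.9145        32.7435
  4       12.500        10.4320        41.7281
  5       12.500         9.9709        49.8543
  6       12.500         9.5301        57.1806
  7       19.375        14.1187        98.8306
  8       19.375        13.4945       107.9563
  9       19.375        12.8980       116.0820
  10     519.375       330.4657     3,304.6566
  Σ                    435.1910     3,843.8179
P = 435.1910; Macaulay duration = 3,843.8179 / 435.1910 = 8.83248 half-year periods = 4.41624 years.
Modified duration = D_Mac / (1 + y) = 4.41624 / 1.04625 = 4.22102 years.

4.22 years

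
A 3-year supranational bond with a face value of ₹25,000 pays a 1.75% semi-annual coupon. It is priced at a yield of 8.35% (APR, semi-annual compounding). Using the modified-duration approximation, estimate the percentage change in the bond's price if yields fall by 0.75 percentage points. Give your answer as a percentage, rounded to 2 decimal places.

Periodic yield y = 0.04175. Modified duration first:
  t   CF        PV=CF/(1+0.04175)^t    t·PV
  1       218.75       209.9832       209.9832
  2       218.75       201.5677       403.1355
  3       218.75       193.4896       580.4687
  4       218.75       185.7351       742.9405
  5       218.75       178.2914       891.4572
  6    25,218.75    19,730.7004   118,384.2023
  Σ                 20,699.7675   121,212.1874
P = 20,699.7675; D_Mac = 5.85573 half-year periods = 2.92786 yrs; D_mod = 2.92786/(1+0.04175) = 2.81052 yrs.
ΔP/P ≈ -D_mod · Δy = -2.81052 × (-0.0075) = +0.021079 = +2.1079%.

+2.11%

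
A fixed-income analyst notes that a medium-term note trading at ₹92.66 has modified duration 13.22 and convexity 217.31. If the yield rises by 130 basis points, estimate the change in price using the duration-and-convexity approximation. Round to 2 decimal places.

-₹14.22

Duration effect: -D_mod·Δy = -13.22 × (+0.013) = -0.171860
Convexity effect: ½·C·(Δy)² = 0.5 × 217.31 × (0.013)² = +0.018362695
ΔP/P ≈ -0.171860 + 0.018362695 = -0.153497305
ΔP ≈ 92.66 × (-0.153497305) = -14.2230602813.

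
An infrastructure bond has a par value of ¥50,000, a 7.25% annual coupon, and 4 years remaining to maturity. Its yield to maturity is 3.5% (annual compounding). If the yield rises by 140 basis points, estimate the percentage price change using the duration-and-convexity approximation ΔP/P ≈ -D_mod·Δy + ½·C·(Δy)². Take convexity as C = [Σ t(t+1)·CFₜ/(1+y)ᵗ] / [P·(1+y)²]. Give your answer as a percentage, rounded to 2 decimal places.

With y = 0.035:
  t   CF        PV=CF/(1+0.035)^t    t·PV        t(t+1)·PV
  1     3,625.00     3,502.4155     3,502.4155       7,004.8309
  2     3,625.00     3,383.9763     6,767.9526      20,303.8577
  3     3,625.00     3,269.5423     9,808.6269      39,234.5077
  4    53,625.00    46,731.0895   186,924.3578     934,621.7892
  Σ                 56,887.0235   207,003.3528   1,001,164.9856
P = 56,887.0235; D_Mac = 3.63885 yrs; D_mod = 3.51580 yrs; C = 16.42902.
Duration effect: -3.51580 × (+0.014) = -0.049221
Convexity effect: 0.5 × 16.42902 × (0.014)² = +0.0016100
ΔP/P ≈ -0.049221 + 0.0016100 = -0.047611 = -4.7611%.

-4.76%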